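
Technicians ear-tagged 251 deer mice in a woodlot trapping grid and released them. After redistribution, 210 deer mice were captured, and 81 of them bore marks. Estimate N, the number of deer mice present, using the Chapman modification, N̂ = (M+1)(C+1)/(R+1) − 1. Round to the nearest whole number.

N ≈ 647

N̂ = (251+1)(210+1)/(81+1) − 1 = 252·211/82 − 1
= 53172/82 − 1 ≈ 648.4 − 1 ≈ 647.4 → 647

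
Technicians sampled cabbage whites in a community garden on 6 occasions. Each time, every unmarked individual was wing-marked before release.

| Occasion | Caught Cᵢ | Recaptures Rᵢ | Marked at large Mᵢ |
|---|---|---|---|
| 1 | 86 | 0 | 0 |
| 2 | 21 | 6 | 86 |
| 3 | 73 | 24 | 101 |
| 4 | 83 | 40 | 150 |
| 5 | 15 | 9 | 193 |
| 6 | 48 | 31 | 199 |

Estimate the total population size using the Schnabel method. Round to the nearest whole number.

N ≈ 310

Σ MᵢCᵢ = 0·86 + 86·21 + 101·73 + 150·83 + 193·15 + 199·48 = 0 + 1806 + 7373 + 12450 + 2895 + 9552 = 34076
Σ Rᵢ = 0 + 6 + 24 + 40 + 9 + 31 = 110
N̂ = 34076 / 110 ≈ 309.8 → 310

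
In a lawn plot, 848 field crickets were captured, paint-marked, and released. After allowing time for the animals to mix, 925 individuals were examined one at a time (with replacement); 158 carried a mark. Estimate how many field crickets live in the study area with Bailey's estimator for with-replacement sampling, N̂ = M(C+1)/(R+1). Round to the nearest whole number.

N̂ = 848·(925+1)/(158+1) = 848·926/159 = 785248/159 ≈ 4938.7 → 4939

N ≈ 4939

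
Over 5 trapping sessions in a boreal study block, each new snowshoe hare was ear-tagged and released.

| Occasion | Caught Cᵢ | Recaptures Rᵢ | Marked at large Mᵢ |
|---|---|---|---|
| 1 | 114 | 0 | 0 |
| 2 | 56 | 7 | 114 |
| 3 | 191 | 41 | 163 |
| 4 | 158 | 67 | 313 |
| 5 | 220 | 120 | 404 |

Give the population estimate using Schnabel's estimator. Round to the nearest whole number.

Σ MᵢCᵢ = 0·114 + 114·56 + 163·191 + 313·158 + 404·220 = 0 + 6384 + 31133 + 49454 + 88880 = 175851
Σ Rᵢ = 0 + 7 + 41 + 67 + 120 = 235
N̂ = 175851 / 235 ≈ 748.3 → 748

N ≈ 748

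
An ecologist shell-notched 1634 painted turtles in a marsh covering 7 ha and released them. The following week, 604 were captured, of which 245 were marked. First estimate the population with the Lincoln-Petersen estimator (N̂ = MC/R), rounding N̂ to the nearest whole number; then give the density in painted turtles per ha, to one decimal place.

density ≈ 575.4 painted turtles per ha

N̂ = 1634·604/245 = 986936/245 ≈ 4028.3 → 4028
Density = N̂ / area = 4028 / 7 ≈ 575.43 → 575.4 per ha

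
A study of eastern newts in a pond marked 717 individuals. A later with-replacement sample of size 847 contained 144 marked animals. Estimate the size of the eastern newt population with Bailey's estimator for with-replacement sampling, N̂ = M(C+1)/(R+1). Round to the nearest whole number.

N ≈ 4193

N̂ = 717·(847+1)/(144+1) = 717·848/145 = 608016/145 ≈ 4193.2 → 4193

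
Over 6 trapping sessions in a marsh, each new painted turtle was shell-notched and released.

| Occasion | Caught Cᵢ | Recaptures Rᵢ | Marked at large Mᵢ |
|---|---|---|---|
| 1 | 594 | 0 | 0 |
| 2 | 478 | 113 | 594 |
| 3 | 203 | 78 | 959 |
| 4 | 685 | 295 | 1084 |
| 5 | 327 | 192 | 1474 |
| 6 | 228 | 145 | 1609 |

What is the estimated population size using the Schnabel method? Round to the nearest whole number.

Σ MᵢCᵢ = 0·594 + 594·478 + 959·203 + 1084·685 + 1474·327 + 1609·228 = 0 + 283932 + 194677 + 742540 + 481998 + 366852 = 2069999
Σ Rᵢ = 0 + 113 + 78 + 295 + 192 + 145 = 823
N̂ = 2069999 / 823 ≈ 2515.2 → 2515

N ≈ 2515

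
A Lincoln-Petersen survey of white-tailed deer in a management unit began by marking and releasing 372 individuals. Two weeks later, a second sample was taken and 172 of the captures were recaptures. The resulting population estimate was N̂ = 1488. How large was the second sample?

From N = M·C/R: C = N·R / M = 1488·172 / 372 = 255936 / 372 = 688.

C = 688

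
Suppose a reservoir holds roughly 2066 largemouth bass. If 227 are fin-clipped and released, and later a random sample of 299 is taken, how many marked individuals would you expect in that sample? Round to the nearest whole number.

The marked fraction of the population is 227/2066, so in a sample of 299 expect C·(M/N) marked.
E[R] = 227 × 299 / 2066 = 67873 / 2066 ≈ 32.9 → 33

expected recaptures ≈ 33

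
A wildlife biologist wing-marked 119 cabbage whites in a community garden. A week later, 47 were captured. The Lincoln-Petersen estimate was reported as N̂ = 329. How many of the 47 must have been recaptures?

R = 17

From N = M·C/R: R = M·C / N = 119·47 / 329 = 5593 / 329 = 17.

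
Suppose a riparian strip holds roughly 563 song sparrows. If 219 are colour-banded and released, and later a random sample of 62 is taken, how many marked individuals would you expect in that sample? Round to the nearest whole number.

The marked fraction of the population is 219/563, so in a sample of 62 expect C·(M/N) marked.
E[R] = 219 × 62 / 563 = 13578 / 563 ≈ 24.1 → 24

expected recaptures ≈ 24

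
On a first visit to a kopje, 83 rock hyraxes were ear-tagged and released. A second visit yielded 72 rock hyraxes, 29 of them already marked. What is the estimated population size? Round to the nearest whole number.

N = (83 × 72) / 29 = 5976 / 29 ≈ 206.1 → 206

N ≈ 206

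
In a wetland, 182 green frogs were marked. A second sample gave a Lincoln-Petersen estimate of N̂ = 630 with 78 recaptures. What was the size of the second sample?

C = 270

From N = M·C/R: C = N·R / M = 630·78 / 182 = 49140 / 182 = 270.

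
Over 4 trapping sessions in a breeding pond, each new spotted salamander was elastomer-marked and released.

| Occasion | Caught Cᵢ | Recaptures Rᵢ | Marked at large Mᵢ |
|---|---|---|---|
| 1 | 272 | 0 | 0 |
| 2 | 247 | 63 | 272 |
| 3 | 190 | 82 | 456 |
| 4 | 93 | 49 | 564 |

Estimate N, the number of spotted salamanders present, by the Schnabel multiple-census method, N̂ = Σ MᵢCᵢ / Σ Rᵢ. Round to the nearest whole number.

Σ MᵢCᵢ = 0·272 + 272·247 + 456·190 + 564·93 = 0 + 67184 + 86640 + 52452 = 206276
Σ Rᵢ = 0 + 63 + 82 + 49 = 194
N̂ = 206276 / 194 ≈ 1063.3 → 1063

N ≈ 1063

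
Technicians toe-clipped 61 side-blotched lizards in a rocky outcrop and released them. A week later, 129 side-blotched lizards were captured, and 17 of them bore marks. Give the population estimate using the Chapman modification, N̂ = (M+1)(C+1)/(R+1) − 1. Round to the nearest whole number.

N̂ = (61+1)(129+1)/(17+1) − 1 = 62·130/18 − 1
= 8060/18 − 1 ≈ 447.8 − 1 ≈ 446.8 → 447

N ≈ 447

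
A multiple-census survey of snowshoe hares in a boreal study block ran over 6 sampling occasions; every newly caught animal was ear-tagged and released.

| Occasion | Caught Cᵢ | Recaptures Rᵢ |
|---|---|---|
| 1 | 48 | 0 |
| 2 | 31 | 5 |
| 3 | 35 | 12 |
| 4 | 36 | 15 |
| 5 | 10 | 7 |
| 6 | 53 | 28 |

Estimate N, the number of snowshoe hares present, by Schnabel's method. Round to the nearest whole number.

Marked at large before each occasion: Mᵢ = Σⱼ<ᵢ (Cⱼ − Rⱼ) → M1=0, M2=48, M3=74, M4=97, M5=118, M6=121
Σ MᵢCᵢ = 0·48 + 48·31 + 74·35 + 97·36 + 118·10 + 121·53 = 0 + 1488 + 2590 + 3492 + 1180 + 6413 = 15163
Σ Rᵢ = 0 + 5 + 12 + 15 + 7 + 28 = 67
N̂ = 15163 / 67 ≈ 226.3 → 226

N ≈ 226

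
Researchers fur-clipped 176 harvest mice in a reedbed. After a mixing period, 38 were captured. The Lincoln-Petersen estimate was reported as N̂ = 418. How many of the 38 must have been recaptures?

R = 16

From N = M·C/R: R = M·C / N = 176·38 / 418 = 6688 / 418 = 16.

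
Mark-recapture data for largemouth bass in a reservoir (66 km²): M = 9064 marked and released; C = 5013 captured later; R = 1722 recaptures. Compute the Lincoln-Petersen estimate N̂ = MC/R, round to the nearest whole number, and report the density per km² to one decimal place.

density ≈ 399.8 largemouth bass per km²

N̂ = 9064·5013/1722 = 45437832/1722 ≈ 26386.7 → 26387
Density = N̂ / area = 26387 / 66 ≈ 399.80 → 399.8 per km²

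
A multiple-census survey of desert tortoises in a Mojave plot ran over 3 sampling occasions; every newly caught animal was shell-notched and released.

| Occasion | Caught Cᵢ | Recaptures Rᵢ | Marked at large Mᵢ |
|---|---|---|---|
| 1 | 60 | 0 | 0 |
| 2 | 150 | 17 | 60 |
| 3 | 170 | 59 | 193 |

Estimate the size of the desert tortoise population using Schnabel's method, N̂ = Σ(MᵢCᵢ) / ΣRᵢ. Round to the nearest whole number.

N ≈ 550

Σ MᵢCᵢ = 0·60 + 60·150 + 193·170 = 0 + 9000 + 32810 = 41810
Σ Rᵢ = 0 + 17 + 59 = 76
N̂ = 41810 / 76 ≈ 550.1 → 550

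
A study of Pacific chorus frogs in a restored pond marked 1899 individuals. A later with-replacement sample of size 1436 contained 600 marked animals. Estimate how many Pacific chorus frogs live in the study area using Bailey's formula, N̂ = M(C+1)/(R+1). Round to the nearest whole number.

N ≈ 4541

N̂ = 1899·(1436+1)/(600+1) = 1899·1437/601 = 2728863/601 ≈ 4540.5 → 4541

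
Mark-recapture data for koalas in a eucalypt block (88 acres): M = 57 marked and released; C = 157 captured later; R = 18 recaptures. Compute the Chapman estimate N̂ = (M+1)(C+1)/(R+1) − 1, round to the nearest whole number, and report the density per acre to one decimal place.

N̂ = 58·158/19 − 1 = 9164/19 − 1 ≈ 481.3 → 481
Density = N̂ / area = 481 / 88 ≈ 5.47 → 5.5 per acre

density ≈ 5.5 koalas per acre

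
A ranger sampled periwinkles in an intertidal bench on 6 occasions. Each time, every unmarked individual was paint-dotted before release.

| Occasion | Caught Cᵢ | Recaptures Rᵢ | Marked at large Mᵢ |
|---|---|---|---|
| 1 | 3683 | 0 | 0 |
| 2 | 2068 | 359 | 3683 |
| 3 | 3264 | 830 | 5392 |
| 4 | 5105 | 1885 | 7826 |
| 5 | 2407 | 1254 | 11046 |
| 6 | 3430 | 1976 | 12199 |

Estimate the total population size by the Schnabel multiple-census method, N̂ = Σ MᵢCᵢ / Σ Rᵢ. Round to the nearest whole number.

N ≈ 21,193

Σ MᵢCᵢ = 0·3683 + 3683·2068 + 5392·3264 + 7826·5105 + 11046·2407 + 12199·3430 = 0 + 7616444 + 17599488 + 39951730 + 26587722 + 41842570 = 133597954
Σ Rᵢ = 0 + 359 + 830 + 1885 + 1254 + 1976 = 6304
N̂ = 133597954 / 6304 ≈ 21192.6 → 21193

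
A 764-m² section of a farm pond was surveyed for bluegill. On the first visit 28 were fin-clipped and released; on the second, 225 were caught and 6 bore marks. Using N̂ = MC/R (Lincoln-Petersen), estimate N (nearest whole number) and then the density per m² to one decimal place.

density ≈ 1.4 bluegill per m²

N̂ = 28·225/6 = 6300/6 = 1050
Density = N̂ / area = 1050 / 764 ≈ 1.37 → 1.4 per m²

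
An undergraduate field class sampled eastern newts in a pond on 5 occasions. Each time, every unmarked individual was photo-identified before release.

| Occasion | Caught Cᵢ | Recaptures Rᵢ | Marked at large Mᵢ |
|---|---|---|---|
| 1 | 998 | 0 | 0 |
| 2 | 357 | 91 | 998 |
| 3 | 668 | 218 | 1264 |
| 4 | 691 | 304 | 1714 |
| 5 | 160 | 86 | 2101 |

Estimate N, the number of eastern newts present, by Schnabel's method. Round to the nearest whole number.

Σ MᵢCᵢ = 0·998 + 998·357 + 1264·668 + 1714·691 + 2101·160 = 0 + 356286 + 844352 + 1184374 + 336160 = 2721172
Σ Rᵢ = 0 + 91 + 218 + 304 + 86 = 699
N̂ = 2721172 / 699 ≈ 3892.9 → 3893

N ≈ 3893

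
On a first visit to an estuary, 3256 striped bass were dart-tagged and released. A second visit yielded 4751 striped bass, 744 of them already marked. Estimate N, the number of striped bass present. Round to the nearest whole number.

N ≈ 20,792

If marked individuals mix randomly, R/C ≈ M/N, giving N ≈ M·C/R.
N = (3256 × 4751) / 744 = 15469256 / 744 ≈ 20792.0 → 20792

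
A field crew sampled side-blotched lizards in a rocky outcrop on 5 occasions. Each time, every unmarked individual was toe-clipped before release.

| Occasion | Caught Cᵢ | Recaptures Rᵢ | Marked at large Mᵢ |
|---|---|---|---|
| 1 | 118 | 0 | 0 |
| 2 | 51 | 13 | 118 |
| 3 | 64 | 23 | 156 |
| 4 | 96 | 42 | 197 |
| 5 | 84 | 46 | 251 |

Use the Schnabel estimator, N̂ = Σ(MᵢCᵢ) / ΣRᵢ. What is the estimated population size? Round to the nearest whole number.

Σ MᵢCᵢ = 0·118 + 118·51 + 156·64 + 197·96 + 251·84 = 0 + 6018 + 9984 + 18912 + 21084 = 55998
Σ Rᵢ = 0 + 13 + 23 + 42 + 46 = 124
N̂ = 55998 / 124 ≈ 451.6 → 452

N ≈ 452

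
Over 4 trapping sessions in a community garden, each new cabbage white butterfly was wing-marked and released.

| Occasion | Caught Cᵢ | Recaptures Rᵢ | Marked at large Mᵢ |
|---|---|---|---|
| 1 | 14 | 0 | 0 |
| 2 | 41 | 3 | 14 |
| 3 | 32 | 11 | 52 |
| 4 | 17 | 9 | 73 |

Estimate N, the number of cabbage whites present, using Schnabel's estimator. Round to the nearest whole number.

N ≈ 151

Σ MᵢCᵢ = 0·14 + 14·41 + 52·32 + 73·17 = 0 + 574 + 1664 + 1241 = 3479
Σ Rᵢ = 0 + 3 + 11 + 9 = 23
N̂ = 3479 / 23 ≈ 151.3 → 151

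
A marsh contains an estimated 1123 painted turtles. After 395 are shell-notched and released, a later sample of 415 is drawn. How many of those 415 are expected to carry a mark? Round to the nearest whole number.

Expected recaptures E[R] = M·C / N.
E[R] = 395 × 415 / 1123 = 163925 / 1123 ≈ 146.0 → 146

expected recaptures ≈ 146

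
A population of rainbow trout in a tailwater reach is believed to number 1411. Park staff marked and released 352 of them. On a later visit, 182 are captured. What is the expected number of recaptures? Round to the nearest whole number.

expected recaptures ≈ 45

Expected recaptures E[R] = M·C / N.
E[R] = 352 × 182 / 1411 = 64064 / 1411 ≈ 45.4 → 45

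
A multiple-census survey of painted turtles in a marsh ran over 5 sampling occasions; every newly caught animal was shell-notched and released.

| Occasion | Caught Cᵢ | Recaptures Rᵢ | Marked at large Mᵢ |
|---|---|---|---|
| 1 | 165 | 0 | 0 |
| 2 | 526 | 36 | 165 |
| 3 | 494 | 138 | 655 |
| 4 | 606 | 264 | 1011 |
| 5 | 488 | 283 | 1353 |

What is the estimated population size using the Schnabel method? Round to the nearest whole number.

Σ MᵢCᵢ = 0·165 + 165·526 + 655·494 + 1011·606 + 1353·488 = 0 + 86790 + 323570 + 612666 + 660264 = 1683290
Σ Rᵢ = 0 + 36 + 138 + 264 + 283 = 721
N̂ = 1683290 / 721 ≈ 2334.7 → 2335

N ≈ 2335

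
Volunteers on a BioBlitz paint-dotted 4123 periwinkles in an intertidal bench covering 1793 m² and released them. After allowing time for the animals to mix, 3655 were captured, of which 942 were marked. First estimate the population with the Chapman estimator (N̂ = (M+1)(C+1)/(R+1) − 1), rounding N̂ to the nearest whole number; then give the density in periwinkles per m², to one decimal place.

N̂ = 4124·3656/943 − 1 = 15077344/943 − 1 ≈ 15987.7 → 15988
Density = N̂ / area = 15988 / 1793 ≈ 8.92 → 8.9 per m²

density ≈ 8.9 periwinkles per m²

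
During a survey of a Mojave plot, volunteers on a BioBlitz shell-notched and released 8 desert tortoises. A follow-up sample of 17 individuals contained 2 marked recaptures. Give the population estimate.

N = 68

Lincoln-Petersen assumes M/N = R/C, so N = M·C / R.
N = (8 × 17) / 2 = 136 / 2 = 68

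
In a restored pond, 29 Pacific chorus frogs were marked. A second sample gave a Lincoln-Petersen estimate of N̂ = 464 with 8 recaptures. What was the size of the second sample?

C = 128

From N = M·C/R: C = N·R / M = 464·8 / 29 = 3712 / 29 = 128.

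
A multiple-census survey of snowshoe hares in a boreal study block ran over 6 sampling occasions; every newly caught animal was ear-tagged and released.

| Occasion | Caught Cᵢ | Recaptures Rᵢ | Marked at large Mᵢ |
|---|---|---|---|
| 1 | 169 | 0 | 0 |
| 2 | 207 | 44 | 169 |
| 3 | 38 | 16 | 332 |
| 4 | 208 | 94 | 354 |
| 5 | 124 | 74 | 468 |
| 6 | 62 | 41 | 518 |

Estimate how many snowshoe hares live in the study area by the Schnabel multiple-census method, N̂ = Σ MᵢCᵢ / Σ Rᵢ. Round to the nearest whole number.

N ≈ 786

Σ MᵢCᵢ = 0·169 + 169·207 + 332·38 + 354·208 + 468·124 + 518·62 = 0 + 34983 + 12616 + 73632 + 58032 + 32116 = 211379
Σ Rᵢ = 0 + 44 + 16 + 94 + 74 + 41 = 269
N̂ = 211379 / 269 ≈ 785.8 → 786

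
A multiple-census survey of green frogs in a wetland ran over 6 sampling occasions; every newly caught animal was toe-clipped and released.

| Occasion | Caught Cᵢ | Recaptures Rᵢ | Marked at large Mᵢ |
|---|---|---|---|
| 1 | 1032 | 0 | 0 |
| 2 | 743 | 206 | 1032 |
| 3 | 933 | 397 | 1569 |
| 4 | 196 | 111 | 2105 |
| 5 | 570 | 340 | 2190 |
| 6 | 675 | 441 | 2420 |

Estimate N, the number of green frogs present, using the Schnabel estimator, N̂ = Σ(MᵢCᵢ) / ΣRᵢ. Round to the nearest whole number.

Σ MᵢCᵢ = 0·1032 + 1032·743 + 1569·933 + 2105·196 + 2190·570 + 2420·675 = 0 + 766776 + 1463877 + 412580 + 1248300 + 1633500 = 5525033
Σ Rᵢ = 0 + 206 + 397 + 111 + 340 + 441 = 1495
N̂ = 5525033 / 1495 ≈ 3695.7 → 3696

N ≈ 3696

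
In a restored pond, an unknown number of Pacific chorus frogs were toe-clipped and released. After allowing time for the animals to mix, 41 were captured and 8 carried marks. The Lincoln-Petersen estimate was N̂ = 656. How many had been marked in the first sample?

M = 128

From N = M·C/R: M = N·R / C = 656·8 / 41 = 5248 / 41 = 128.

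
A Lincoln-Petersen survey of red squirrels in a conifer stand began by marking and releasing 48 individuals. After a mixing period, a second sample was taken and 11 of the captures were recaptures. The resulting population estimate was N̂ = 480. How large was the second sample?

C = 110

From N = M·C/R: C = N·R / M = 480·11 / 48 = 5280 / 48 = 110.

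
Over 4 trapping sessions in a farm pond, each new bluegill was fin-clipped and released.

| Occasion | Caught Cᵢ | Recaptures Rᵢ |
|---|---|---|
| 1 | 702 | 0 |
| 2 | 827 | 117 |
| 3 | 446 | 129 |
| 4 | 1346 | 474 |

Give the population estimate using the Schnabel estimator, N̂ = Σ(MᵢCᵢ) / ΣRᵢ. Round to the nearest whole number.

Marked at large before each occasion: Mᵢ = Σⱼ<ᵢ (Cⱼ − Rⱼ) → M1=0, M2=702, M3=1412, M4=1729
Σ MᵢCᵢ = 0·702 + 702·827 + 1412·446 + 1729·1346 = 0 + 580554 + 629752 + 2327234 = 3537540
Σ Rᵢ = 0 + 117 + 129 + 474 = 720
N̂ = 3537540 / 720 ≈ 4913.2 → 4913

N ≈ 4913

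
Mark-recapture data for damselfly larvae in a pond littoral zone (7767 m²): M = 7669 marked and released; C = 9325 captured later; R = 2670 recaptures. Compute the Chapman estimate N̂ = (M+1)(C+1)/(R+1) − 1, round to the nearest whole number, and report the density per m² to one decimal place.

N̂ = 7670·9326/2671 − 1 = 71530420/2671 − 1 ≈ 26779.4 → 26779
Density = N̂ / area = 26779 / 7767 ≈ 3.448 → 3.4 per m²

density ≈ 3.4 damselfly larvae per m²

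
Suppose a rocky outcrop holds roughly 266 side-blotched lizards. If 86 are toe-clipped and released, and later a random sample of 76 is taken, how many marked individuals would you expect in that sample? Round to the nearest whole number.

Expected recaptures E[R] = M·C / N.
E[R] = 86 × 76 / 266 = 6536 / 266 ≈ 24.6 → 25

expected recaptures ≈ 25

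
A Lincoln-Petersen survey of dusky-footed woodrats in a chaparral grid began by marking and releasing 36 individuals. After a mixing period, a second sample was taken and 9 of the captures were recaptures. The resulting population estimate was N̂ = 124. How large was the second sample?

From N = M·C/R: C = N·R / M = 124·9 / 36 = 1116 / 36 = 31.

C = 31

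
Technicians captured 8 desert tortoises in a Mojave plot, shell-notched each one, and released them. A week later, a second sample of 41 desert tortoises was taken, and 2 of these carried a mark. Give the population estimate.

N = 164

If marked individuals mix randomly, R/C ≈ M/N, giving N ≈ M·C/R.
N = (8 × 41) / 2 = 328 / 2 = 164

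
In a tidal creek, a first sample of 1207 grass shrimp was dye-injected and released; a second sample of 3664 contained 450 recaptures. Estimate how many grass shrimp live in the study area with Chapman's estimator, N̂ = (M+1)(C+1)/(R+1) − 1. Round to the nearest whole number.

N ≈ 9816

N̂ = (1207+1)(3664+1)/(450+1) − 1 = 1208·3665/451 − 1
= 4427320/451 − 1 ≈ 9816.7 − 1 ≈ 9815.7 → 9816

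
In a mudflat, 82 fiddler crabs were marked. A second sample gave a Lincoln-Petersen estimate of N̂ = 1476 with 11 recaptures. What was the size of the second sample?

From N = M·C/R: C = N·R / M = 1476·11 / 82 = 16236 / 82 = 198.

C = 198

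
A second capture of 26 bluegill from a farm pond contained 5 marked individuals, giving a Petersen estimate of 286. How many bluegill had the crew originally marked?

From N = M·C/R: M = N·R / C = 286·5 / 26 = 1430 / 26 = 55.

M = 55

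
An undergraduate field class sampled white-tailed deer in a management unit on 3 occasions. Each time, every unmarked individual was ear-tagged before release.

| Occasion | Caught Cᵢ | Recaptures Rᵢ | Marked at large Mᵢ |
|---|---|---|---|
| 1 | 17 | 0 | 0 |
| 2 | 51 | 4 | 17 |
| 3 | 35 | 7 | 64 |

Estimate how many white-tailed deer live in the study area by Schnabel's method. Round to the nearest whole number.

N ≈ 282

Σ MᵢCᵢ = 0·17 + 17·51 + 64·35 = 0 + 867 + 2240 = 3107
Σ Rᵢ = 0 + 4 + 7 = 11
N̂ = 3107 / 11 ≈ 282.45 → 282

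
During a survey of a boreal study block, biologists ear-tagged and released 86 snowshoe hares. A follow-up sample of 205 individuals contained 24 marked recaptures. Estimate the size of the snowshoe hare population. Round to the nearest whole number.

N ≈ 735

Lincoln-Petersen assumes M/N = R/C, so N = M·C / R.
N = (86 × 205) / 24 = 17630 / 24 ≈ 734.6 → 735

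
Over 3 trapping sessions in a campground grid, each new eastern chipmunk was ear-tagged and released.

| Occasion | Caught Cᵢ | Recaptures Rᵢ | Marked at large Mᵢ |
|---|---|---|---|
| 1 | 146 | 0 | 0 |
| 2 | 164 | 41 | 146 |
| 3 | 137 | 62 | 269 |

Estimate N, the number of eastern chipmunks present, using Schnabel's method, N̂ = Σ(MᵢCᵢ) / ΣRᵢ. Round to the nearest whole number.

N ≈ 590

Σ MᵢCᵢ = 0·146 + 146·164 + 269·137 = 0 + 23944 + 36853 = 60797
Σ Rᵢ = 0 + 41 + 62 = 103
N̂ = 60797 / 103 ≈ 590.3 → 590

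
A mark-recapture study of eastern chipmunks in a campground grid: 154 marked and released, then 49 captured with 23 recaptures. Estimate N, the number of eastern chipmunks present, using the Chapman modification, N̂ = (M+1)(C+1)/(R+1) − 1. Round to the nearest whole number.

N̂ = (154+1)(49+1)/(23+1) − 1 = 155·50/24 − 1
= 7750/24 − 1 ≈ 322.9 − 1 ≈ 321.9 → 322

N ≈ 322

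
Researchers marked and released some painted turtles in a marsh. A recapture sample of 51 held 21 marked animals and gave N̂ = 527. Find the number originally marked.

M = 217

From N = M·C/R: M = N·R / C = 527·21 / 51 = 11067 / 51 = 217.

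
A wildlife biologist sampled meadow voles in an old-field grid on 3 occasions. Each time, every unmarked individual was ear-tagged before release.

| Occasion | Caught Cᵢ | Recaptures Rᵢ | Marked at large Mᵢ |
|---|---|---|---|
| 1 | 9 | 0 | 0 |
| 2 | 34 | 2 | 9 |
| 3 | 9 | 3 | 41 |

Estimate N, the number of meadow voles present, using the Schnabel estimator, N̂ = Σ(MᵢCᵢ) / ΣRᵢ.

N = 135

Σ MᵢCᵢ = 0·9 + 9·34 + 41·9 = 0 + 306 + 369 = 675
Σ Rᵢ = 0 + 2 + 3 = 5
N̂ = 675 / 5 = 135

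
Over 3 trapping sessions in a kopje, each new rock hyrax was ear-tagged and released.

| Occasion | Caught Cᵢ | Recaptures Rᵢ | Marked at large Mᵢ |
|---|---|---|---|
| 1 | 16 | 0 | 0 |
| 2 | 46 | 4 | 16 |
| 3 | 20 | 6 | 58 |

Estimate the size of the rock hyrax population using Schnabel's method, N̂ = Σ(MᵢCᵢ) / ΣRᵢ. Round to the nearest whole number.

N ≈ 190

Σ MᵢCᵢ = 0·16 + 16·46 + 58·20 = 0 + 736 + 1160 = 1896
Σ Rᵢ = 0 + 4 + 6 = 10
N̂ = 1896 / 10 ≈ 189.6 → 190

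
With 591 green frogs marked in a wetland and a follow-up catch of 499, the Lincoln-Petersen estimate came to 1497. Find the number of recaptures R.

R = 197

From N = M·C/R: R = M·C / N = 591·499 / 1497 = 294909 / 1497 = 197.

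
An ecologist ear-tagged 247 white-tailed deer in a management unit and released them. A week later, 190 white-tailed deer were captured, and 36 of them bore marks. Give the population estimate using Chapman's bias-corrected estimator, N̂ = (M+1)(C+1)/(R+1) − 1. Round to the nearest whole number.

N̂ = (247+1)(190+1)/(36+1) − 1 = 248·191/37 − 1
= 47368/37 − 1 ≈ 1280.2 − 1 ≈ 1279.2 → 1279

N ≈ 1279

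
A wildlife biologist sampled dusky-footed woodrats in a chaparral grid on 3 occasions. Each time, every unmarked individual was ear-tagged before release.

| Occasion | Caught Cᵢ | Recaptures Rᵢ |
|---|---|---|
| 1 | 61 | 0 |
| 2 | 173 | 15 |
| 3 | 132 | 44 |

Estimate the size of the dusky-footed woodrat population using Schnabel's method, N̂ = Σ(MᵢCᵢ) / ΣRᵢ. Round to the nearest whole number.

N ≈ 669

Marked at large before each occasion: Mᵢ = Σⱼ<ᵢ (Cⱼ − Rⱼ) → M1=0, M2=61, M3=219
Σ MᵢCᵢ = 0·61 + 61·173 + 219·132 = 0 + 10553 + 28908 = 39461
Σ Rᵢ = 0 + 15 + 44 = 59
N̂ = 39461 / 59 ≈ 668.8 → 669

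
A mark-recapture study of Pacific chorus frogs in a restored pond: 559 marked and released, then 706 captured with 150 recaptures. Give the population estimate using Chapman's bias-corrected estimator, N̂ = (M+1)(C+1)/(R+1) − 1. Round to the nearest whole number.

N̂ = (559+1)(706+1)/(150+1) − 1 = 560·707/151 − 1
= 395920/151 − 1 ≈ 2622.0 − 1 ≈ 2621.0 → 2621

N ≈ 2621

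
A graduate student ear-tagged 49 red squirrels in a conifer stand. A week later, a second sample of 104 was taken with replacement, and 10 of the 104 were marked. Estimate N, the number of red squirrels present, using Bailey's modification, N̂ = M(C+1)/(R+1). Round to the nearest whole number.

N ≈ 468

N̂ = 49·(104+1)/(10+1) = 49·105/11 = 5145/11 ≈ 467.7 → 468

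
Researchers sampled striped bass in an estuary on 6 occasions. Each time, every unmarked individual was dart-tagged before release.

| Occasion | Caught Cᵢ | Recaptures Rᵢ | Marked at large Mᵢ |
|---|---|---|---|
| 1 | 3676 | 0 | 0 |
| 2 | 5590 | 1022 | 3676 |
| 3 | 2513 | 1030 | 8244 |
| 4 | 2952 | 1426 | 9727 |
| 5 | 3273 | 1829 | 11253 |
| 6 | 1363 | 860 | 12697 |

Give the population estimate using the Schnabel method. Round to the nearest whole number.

Σ MᵢCᵢ = 0·3676 + 3676·5590 + 8244·2513 + 9727·2952 + 11253·3273 + 12697·1363 = 0 + 20548840 + 20717172 + 28714104 + 36831069 + 17306011 = 124117196
Σ Rᵢ = 0 + 1022 + 1030 + 1426 + 1829 + 860 = 6167
N̂ = 124117196 / 6167 ≈ 20126.0 → 20126

N ≈ 20,126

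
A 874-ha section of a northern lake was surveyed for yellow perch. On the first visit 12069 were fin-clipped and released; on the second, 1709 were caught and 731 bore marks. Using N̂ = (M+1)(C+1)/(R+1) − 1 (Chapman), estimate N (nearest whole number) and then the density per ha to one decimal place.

density ≈ 32.3 yellow perch per ha

N̂ = 12070·1710/732 − 1 = 20639700/732 − 1 ≈ 28195.3 → 28195
Density = N̂ / area = 28195 / 874 ≈ 32.26 → 32.3 per ha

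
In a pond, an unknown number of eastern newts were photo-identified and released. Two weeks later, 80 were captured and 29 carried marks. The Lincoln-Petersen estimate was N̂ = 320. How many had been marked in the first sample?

M = 116

From N = M·C/R: M = N·R / C = 320·29 / 80 = 9280 / 80 = 116.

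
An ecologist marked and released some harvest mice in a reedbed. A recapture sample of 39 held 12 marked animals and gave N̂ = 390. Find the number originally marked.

From N = M·C/R: M = N·R / C = 390·12 / 39 = 4680 / 39 = 120.

M = 120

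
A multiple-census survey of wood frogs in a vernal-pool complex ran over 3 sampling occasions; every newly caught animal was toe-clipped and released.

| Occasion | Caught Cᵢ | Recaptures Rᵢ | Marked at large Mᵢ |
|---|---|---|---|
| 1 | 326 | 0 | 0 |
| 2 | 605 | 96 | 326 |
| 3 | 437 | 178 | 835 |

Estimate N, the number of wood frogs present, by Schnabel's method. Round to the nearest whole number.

N ≈ 2052

Σ MᵢCᵢ = 0·326 + 326·605 + 835·437 = 0 + 197230 + 364895 = 562125
Σ Rᵢ = 0 + 96 + 178 = 274
N̂ = 562125 / 274 ≈ 2051.6 → 2052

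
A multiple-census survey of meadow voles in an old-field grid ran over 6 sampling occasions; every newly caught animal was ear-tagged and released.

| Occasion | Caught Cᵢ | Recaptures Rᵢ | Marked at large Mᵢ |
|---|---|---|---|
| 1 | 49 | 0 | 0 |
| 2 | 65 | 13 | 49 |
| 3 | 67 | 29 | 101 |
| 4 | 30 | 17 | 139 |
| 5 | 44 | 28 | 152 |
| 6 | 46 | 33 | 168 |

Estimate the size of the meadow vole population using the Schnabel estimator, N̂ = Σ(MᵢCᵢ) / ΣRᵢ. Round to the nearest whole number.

N ≈ 238

Σ MᵢCᵢ = 0·49 + 49·65 + 101·67 + 139·30 + 152·44 + 168·46 = 0 + 3185 + 6767 + 4170 + 6688 + 7728 = 28538
Σ Rᵢ = 0 + 13 + 29 + 17 + 28 + 33 = 120
N̂ = 28538 / 120 ≈ 237.8 → 238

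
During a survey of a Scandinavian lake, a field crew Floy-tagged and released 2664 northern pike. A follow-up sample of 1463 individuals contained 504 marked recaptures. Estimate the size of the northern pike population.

Lincoln-Petersen assumes M/N = R/C, so N = M·C / R.
N = (2664 × 1463) / 504 = 3897432 / 504 = 7733

N = 7733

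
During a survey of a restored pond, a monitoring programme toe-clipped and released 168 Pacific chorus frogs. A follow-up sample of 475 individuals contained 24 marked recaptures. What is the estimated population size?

N = 3325

The marked fraction in the recapture sample should equal the marked fraction in the population: 24/475 = 168/N.
N = (168 × 475) / 24 = 79800 / 24 = 3325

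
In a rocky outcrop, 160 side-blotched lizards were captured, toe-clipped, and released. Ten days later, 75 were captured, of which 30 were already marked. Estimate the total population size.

N = 400

N = (160 × 75) / 30 = 12000 / 30 = 400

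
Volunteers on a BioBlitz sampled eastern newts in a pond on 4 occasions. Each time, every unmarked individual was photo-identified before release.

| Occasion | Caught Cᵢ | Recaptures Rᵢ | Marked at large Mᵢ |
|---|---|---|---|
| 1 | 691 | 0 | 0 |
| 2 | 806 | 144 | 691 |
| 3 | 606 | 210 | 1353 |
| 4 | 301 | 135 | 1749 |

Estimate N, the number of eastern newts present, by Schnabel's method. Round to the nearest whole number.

N ≈ 3892

Σ MᵢCᵢ = 0·691 + 691·806 + 1353·606 + 1749·301 = 0 + 556946 + 819918 + 526449 = 1903313
Σ Rᵢ = 0 + 144 + 210 + 135 = 489
N̂ = 1903313 / 489 ≈ 3892.3 → 3892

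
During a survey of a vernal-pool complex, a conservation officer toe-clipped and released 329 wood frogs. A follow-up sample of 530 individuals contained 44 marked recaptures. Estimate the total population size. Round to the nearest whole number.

N = (329 × 530) / 44 = 174370 / 44 ≈ 3963.0 → 3963

N ≈ 3963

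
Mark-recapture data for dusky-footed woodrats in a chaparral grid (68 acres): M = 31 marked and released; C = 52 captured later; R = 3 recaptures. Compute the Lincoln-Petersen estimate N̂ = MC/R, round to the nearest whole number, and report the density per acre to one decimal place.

N̂ = 31·52/3 = 1612/3 ≈ 537.3 → 537
Density = N̂ / area = 537 / 68 ≈ 7.90 → 7.9 per acre

density ≈ 7.9 dusky-footed woodrats per acre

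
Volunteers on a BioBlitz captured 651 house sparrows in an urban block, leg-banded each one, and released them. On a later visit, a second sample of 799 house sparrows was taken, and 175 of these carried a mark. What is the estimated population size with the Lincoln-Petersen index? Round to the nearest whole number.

N ≈ 2972

If marked individuals mix randomly, R/C ≈ M/N, giving N ≈ M·C/R.
N = (651 × 799) / 175 = 520149 / 175 ≈ 2972.3 → 2972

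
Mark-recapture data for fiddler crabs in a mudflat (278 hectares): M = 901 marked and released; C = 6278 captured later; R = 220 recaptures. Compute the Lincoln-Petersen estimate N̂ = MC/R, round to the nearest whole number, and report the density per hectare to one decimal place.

density ≈ 92.5 fiddler crabs per hectare

N̂ = 901·6278/220 = 5656478/220 ≈ 25711.3 → 25711
Density = N̂ / area = 25711 / 278 ≈ 92.49 → 92.5 per hectare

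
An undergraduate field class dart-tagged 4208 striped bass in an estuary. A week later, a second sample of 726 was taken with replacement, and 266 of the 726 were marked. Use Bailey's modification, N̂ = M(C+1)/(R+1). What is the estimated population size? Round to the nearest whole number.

N ≈ 11,458

N̂ = 4208·(726+1)/(266+1) = 4208·727/267 = 3059216/267 ≈ 11457.7 → 11458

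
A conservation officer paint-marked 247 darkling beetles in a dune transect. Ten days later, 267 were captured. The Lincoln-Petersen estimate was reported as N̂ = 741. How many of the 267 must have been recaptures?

R = 89

From N = M·C/R: R = M·C / N = 247·267 / 741 = 65949 / 741 = 89.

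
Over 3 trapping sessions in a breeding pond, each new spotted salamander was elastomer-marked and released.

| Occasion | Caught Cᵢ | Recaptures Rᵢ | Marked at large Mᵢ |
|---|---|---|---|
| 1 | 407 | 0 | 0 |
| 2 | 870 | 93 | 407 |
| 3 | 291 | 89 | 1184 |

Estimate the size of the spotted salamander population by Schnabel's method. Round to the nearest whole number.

N ≈ 3839

Σ MᵢCᵢ = 0·407 + 407·870 + 1184·291 = 0 + 354090 + 344544 = 698634
Σ Rᵢ = 0 + 93 + 89 = 182
N̂ = 698634 / 182 ≈ 3838.6 → 3839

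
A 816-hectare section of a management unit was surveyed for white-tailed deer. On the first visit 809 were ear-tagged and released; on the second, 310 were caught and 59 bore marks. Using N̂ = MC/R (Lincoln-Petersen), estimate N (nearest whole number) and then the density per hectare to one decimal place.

density ≈ 5.2 white-tailed deer per hectare

N̂ = 809·310/59 = 250790/59 ≈ 4250.7 → 4251
Density = N̂ / area = 4251 / 816 ≈ 5.21 → 5.2 per hectare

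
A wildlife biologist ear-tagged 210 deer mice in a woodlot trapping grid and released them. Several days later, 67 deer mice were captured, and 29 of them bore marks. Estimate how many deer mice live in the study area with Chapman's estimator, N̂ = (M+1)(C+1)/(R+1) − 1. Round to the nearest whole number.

N ≈ 477

N̂ = (210+1)(67+1)/(29+1) − 1 = 211·68/30 − 1
= 14348/30 − 1 ≈ 478.3 − 1 ≈ 477.3 → 477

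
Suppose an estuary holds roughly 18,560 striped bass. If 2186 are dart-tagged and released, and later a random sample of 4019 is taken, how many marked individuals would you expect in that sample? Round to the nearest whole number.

The marked fraction of the population is 2186/18560, so in a sample of 4019 expect C·(M/N) marked.
E[R] = 2186 × 4019 / 18560 = 8785534 / 18560 ≈ 473.4 → 473

expected recaptures ≈ 473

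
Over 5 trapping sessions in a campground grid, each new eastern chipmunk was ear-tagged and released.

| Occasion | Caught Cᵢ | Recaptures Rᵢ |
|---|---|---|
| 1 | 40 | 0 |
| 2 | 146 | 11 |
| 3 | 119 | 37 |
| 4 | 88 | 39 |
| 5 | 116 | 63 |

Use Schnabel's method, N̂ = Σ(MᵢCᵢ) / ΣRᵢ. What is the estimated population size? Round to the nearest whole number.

N ≈ 565

Marked at large before each occasion: Mᵢ = Σⱼ<ᵢ (Cⱼ − Rⱼ) → M1=0, M2=40, M3=175, M4=257, M5=306
Σ MᵢCᵢ = 0·40 + 40·146 + 175·119 + 257·88 + 306·116 = 0 + 5840 + 20825 + 22616 + 35496 = 84777
Σ Rᵢ = 0 + 11 + 37 + 39 + 63 = 150
N̂ = 84777 / 150 ≈ 565.2 → 565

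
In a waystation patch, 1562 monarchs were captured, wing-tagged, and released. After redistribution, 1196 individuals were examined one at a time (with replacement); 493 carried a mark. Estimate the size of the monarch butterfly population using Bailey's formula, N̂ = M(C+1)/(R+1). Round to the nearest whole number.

N ≈ 3785

N̂ = 1562·(1196+1)/(493+1) = 1562·1197/494 = 1869714/494 ≈ 3784.8 → 3785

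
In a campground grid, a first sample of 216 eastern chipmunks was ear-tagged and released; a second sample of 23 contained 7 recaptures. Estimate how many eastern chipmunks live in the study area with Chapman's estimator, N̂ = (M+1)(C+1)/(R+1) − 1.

N̂ = (216+1)(23+1)/(7+1) − 1 = 217·24/8 − 1
= 5208/8 − 1 = 651 − 1 = 650

N = 650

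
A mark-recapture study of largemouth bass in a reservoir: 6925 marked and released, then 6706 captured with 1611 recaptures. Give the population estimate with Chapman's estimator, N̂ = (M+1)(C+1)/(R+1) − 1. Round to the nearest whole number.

N ≈ 28,816

N̂ = (6925+1)(6706+1)/(1611+1) − 1 = 6926·6707/1612 − 1
= 46452682/1612 − 1 ≈ 28816.8 − 1 ≈ 28815.8 → 28816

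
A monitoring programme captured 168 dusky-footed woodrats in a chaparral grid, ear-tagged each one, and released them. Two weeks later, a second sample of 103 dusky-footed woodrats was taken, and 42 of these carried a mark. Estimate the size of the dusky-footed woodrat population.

N = 412

Lincoln-Petersen assumes M/N = R/C, so N = M·C / R.
N = (168 × 103) / 42 = 17304 / 42 = 412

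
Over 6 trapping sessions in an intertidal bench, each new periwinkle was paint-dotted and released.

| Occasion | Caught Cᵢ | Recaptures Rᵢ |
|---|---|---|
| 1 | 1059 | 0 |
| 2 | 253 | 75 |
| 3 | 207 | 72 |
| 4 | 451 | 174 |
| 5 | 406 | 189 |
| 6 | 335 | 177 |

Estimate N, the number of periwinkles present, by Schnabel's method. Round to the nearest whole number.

N ≈ 3548

Marked at large before each occasion: Mᵢ = Σⱼ<ᵢ (Cⱼ − Rⱼ) → M1=0, M2=1059, M3=1237, M4=1372, M5=1649, M6=1866
Σ MᵢCᵢ = 0·1059 + 1059·253 + 1237·207 + 1372·451 + 1649·406 + 1866·335 = 0 + 267927 + 256059 + 618772 + 669494 + 625110 = 2437362
Σ Rᵢ = 0 + 75 + 72 + 174 + 189 + 177 = 687
N̂ = 2437362 / 687 ≈ 3547.8 → 3548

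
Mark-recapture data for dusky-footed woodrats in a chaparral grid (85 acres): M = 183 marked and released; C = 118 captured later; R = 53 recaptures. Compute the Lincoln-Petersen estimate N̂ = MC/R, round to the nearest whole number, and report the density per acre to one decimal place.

N̂ = 183·118/53 = 21594/53 ≈ 407.4 → 407
Density = N̂ / area = 407 / 85 ≈ 4.79 → 4.8 per acre

density ≈ 4.8 dusky-footed woodrats per acre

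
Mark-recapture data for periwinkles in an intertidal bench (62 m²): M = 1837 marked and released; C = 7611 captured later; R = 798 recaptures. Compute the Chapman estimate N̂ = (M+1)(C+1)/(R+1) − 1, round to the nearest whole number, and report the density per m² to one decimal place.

density ≈ 282.4 periwinkles per m²

N̂ = 1838·7612/799 − 1 = 13990856/799 − 1 ≈ 17509.46 → 17509
Density = N̂ / area = 17509 / 62 ≈ 282.40 → 282.4 per m²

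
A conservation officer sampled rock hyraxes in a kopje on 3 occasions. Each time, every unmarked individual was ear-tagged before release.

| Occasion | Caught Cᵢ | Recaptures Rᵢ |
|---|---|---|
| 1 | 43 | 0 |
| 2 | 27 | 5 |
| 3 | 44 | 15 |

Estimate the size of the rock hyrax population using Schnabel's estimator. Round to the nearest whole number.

Marked at large before each occasion: Mᵢ = Σⱼ<ᵢ (Cⱼ − Rⱼ) → M1=0, M2=43, M3=65
Σ MᵢCᵢ = 0·43 + 43·27 + 65·44 = 0 + 1161 + 2860 = 4021
Σ Rᵢ = 0 + 5 + 15 = 20
N̂ = 4021 / 20 ≈ 201.1 → 201

N ≈ 201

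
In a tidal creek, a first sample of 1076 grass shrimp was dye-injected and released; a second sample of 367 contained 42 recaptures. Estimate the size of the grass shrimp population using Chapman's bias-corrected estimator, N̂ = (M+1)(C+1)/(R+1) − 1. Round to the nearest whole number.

N̂ = (1076+1)(367+1)/(42+1) − 1 = 1077·368/43 − 1
= 396336/43 − 1 ≈ 9217.1 − 1 ≈ 9216.1 → 9216

N ≈ 9216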